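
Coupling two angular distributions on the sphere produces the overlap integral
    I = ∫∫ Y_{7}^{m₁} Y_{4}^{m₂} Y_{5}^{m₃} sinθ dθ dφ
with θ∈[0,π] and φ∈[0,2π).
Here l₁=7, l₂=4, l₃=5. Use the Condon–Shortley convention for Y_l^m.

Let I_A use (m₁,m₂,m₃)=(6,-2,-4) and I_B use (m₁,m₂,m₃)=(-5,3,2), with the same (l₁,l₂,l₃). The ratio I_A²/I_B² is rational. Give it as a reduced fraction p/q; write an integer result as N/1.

Same 7,4,5: normalisation and zero-m 3j drop out of the ratio.
A: Δ: 6! 8! 2! / 17! → 1/6126120; sum: t=0:+1/7257600 t=1:−1/4838400 = -1/14515200; 3j²(7 4 5; 6 -2 -4) = Δ·Π!·Σ² = 3/1190  (sign +1)
B: Δ: 6! 8! 2! / 17! → 1/6126120; sum: t=5:−1/1209600 t=6:+1/1036800 = 1/7257600; 3j²(7 4 5; -5 3 2) = Δ·Π!·Σ² = 1/2210  (sign -1)
I_A²/I_B² = (3/1190)/(1/2210) = 39/7

39/7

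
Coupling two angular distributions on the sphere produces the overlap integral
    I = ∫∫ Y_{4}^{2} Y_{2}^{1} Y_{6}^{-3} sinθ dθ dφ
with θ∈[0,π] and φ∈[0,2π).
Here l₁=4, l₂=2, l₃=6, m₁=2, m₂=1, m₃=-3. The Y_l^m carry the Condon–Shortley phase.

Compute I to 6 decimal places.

-0.252474

Rules hold: Σm=0, L=12 even, 2≤6≤6.
N = 9·5·13 = 585
Δ = 0!·8!·4!/13! = 1/6435
Racah Σ t=0..0: t=0:+1/2304 = 1/2304
⇒ 3j(4 2 6; 0 0 0)² = 5/143, sgn +1
Racah Σ t=0..0: t=0:+1/8640 = 1/8640
⇒ 3j(4 2 6; 2 1 -3)² = 28/715, sgn -1
4πI² = N·(3j₀)²·(3jₘ)² = 1260/1573
I = -1·√(0.801017/4π) = -0.25247360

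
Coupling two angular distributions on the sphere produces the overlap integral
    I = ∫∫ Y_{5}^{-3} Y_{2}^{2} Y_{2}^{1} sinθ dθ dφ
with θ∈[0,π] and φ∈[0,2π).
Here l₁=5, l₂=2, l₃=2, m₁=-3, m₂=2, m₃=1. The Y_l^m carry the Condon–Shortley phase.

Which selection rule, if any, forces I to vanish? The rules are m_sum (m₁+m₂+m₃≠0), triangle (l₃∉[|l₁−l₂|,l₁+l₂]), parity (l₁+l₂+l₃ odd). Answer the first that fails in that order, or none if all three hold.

triangle

Σmᵢ = 0  ✓
l₃∈[|l₁−l₂|,l₁+l₂]=[3,7], have l₃=2  ✗
Σlᵢ = 9 ⇒ odd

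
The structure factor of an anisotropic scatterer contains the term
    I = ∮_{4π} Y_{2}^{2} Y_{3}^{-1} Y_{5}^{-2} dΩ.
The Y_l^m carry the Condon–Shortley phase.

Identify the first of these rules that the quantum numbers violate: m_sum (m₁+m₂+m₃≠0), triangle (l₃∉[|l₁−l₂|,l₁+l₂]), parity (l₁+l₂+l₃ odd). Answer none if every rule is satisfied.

m₁+m₂+m₃ = 2 − 1 − 2 = -1  ✗
triangle: |2−3|=1 ≤ l₃=5 ≤ 2+3=5
parity: l₁+l₂+l₃ = 10 is even

m_sum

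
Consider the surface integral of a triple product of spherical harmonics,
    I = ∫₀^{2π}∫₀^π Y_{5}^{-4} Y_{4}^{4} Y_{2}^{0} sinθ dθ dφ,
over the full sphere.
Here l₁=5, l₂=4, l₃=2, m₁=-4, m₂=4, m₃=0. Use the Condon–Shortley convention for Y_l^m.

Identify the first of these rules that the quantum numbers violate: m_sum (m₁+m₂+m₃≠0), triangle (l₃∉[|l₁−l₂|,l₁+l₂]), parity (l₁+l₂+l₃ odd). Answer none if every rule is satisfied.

parity

Σmᵢ = 0  ✓
l₃∈[|l₁−l₂|,l₁+l₂]=[1,9], have l₃=2  ✓
Σlᵢ = 11 ⇒ odd  ✗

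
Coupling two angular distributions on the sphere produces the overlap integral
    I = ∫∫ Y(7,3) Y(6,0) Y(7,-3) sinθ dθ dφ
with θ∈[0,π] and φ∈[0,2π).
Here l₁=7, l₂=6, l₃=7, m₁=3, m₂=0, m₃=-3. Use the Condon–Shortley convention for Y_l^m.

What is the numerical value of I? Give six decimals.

Checks pass: Σm=0; 20 even; l₃=7∈[1,13].
(2·7+1)(2·6+1)(2·7+1) = 2925
Δ: 6! 8! 6! / 21! → 1/2444321880
sum: t=0:+1/2612736000 t=1:−1/20736000 t=2:+1/1658880 t=3:−1/746496 t=4:+1/1658880 t=5:−1/20736000 t=6:+1/2612736000 = -1/4354560
3j²(7 6 7; 0 0 0) = Δ·Π!·Σ² = 1000/138567  (sign +1)
sum: t=0:+1/298598400 t=1:−1/10368000 t=2:+1/3317760 t=3:−1/6531840 t=4:+1/92897280 = 197/2985984000
3j²(7 6 7; 3 0 -3) = Δ·Π!·Σ² = 38809/5542680  (sign +1)
combine: 4πI² = 2925·1000/138567·38809/5542680 = 24255625/164109517
take √, sign +1: I = 0.10845121

0.108451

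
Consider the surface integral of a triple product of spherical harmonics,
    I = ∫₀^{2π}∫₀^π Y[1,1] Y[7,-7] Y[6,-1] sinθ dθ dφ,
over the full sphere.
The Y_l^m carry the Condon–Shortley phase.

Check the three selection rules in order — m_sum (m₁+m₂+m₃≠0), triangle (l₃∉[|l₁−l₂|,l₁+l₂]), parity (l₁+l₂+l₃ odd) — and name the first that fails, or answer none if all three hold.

m_sum

azimuthal sum: 1 − 7 − 1 = -7  ✗
6 ≤ 6 ≤ 8 (triangle on l)
L = 1 + 7 + 6 = 14 (even)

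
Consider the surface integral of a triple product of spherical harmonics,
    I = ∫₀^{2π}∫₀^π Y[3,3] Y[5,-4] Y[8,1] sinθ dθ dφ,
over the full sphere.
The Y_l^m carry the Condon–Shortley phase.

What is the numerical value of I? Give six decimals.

-0.011108

m-sum 0 ✓  L=16 even ✓  2≤8≤8 ✓
Π(2lᵢ+1) = 7×11×17 = 1309
triangle coeff Δ(3,5,8) = 1/136136
Σ_t [0,0]: t=0:+1/518400 = 1/518400
(3j)²=56/2431 [(3 5 8; 0 0 0)], sign=+1
Σ_t [0,0]: t=0:+1/261273600 = 1/261273600
(3j)²=1/19448 [(3 5 8; 3 -4 1)], sign=-1
⇒ 4πI² = 49/31603
I = (-1)√(49/31603/(4π)) = -0.01110782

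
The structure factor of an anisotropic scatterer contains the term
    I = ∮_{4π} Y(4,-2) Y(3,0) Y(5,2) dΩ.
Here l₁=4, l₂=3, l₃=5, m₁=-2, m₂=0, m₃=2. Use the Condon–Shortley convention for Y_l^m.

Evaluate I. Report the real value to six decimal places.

0.022664

m-sum 0 ✓  L=12 even ✓  1≤5≤7 ✓
Π(2lᵢ+1) = 9×7×11 = 693
triangle coeff Δ(4,3,5) = 1/180180
Σ_t [0,2]: t=0:+1/576 t=1:−1/144 t=2:+1/576 = -1/288
(3j)²=20/1001 [(4 3 5; 0 0 0)], sign=+1
Σ_t [0,2]: t=0:+1/8640 t=1:−1/480 t=2:+1/576 = -1/4320
(3j)²=1/2145 [(4 3 5; -2 0 2)], sign=+1
⇒ 4πI² = 12/1859
I = (+1)√(12/1859/(4π)) = 0.02266449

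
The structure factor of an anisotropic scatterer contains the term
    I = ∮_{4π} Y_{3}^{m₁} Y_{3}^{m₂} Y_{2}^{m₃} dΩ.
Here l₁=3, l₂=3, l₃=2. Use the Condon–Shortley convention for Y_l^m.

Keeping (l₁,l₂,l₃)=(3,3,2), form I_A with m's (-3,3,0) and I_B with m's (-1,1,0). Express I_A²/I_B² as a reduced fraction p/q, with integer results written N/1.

l's match ⇒ only the (l;m) 3-j factors differ between A and B.
A: triangle coeff Δ(3,3,2) = 1/3780; Σ_t [4,4]: t=4:+1/96 = 1/96; (3j)²=5/84 [(3 3 2; -3 3 0)], sign=+1
B: triangle coeff Δ(3,3,2) = 1/3780; Σ_t [2,4]: t=2:+1/16 t=3:−1/6 t=4:+1/96 = -3/32; (3j)²=3/140 [(3 3 2; -1 1 0)], sign=-1
I_A²/I_B² = (5/84)/(3/140) = 25/9

25/9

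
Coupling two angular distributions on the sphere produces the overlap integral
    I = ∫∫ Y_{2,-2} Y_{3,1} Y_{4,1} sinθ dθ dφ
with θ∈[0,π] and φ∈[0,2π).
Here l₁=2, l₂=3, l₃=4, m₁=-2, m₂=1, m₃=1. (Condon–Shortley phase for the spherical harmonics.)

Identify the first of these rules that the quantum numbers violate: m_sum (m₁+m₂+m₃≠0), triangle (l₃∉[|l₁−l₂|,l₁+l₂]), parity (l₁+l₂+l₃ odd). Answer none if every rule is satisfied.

parity

azimuthal sum: -2 + 1 + 1 = 0  ✓
1 ≤ 4 ≤ 5 (triangle on l)  ✓
L = 2 + 3 + 4 = 9 (odd)  ✗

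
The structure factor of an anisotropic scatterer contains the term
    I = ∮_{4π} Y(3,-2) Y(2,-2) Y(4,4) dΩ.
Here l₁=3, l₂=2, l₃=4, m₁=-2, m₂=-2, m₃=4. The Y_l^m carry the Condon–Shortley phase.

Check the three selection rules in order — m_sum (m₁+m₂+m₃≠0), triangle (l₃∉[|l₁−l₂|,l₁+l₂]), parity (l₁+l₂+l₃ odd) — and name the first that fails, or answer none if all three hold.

Σmᵢ = 0  ✓
l₃∈[|l₁−l₂|,l₁+l₂]=[1,5], have l₃=4  ✓
Σlᵢ = 9 ⇒ odd  ✗

parity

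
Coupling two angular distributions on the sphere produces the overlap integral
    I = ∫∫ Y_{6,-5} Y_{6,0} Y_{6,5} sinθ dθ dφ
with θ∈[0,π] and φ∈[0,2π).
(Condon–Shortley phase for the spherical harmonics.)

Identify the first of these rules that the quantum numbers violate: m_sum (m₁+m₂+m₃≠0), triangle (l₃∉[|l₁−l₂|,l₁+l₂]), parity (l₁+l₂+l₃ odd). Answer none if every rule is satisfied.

none

m₁+m₂+m₃ = -5 + 0 + 5 = 0  ✓
triangle: |6−6|=0 ≤ l₃=6 ≤ 6+6=12  ✓
parity: l₁+l₂+l₃ = 18 is even  ✓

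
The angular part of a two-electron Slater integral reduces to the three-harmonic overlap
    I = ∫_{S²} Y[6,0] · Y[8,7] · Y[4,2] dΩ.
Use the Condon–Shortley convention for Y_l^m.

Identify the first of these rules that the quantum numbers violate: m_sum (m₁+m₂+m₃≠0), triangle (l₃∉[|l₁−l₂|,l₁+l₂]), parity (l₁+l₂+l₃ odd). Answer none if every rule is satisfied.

azimuthal sum: 0 + 7 + 2 = 9  ✗
2 ≤ 4 ≤ 14 (triangle on l)
L = 6 + 8 + 4 = 18 (even)

m_sum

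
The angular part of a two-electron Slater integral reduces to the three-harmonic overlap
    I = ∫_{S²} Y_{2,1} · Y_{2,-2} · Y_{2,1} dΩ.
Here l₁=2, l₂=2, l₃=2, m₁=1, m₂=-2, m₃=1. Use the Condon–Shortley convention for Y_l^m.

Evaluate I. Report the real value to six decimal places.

0.220728

Rules hold: Σm=0, L=6 even, 0≤2≤4.
N = 5·5·5 = 125
Δ = 2!·2!·2!/7! = 1/630
Racah Σ t=0..2: t=0:+1/8 t=1:−1/1 t=2:+1/8 = -3/4
⇒ 3j(2 2 2; 0 0 0)² = 2/35, sgn -1
Racah Σ t=0..0: t=0:+1/4 = 1/4
⇒ 3j(2 2 2; 1 -2 1)² = 3/35, sgn -1
4πI² = N·(3j₀)²·(3jₘ)² = 30/49
I = +1·√(0.612245/4π) = 0.22072812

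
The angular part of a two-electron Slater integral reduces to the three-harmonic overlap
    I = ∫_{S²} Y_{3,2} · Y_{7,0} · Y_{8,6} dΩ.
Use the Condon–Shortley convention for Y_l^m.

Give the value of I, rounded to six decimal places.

2 + 0 + 6 = 8 ≠ 0: azimuthal integral kills it; I = 0

0.000000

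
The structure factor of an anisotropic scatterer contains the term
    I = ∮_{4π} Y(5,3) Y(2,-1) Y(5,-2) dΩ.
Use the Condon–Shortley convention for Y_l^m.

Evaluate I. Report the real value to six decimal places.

m-sum 0 ✓  L=12 even ✓  3≤5≤7 ✓
Π(2lᵢ+1) = 11×5×11 = 605
triangle coeff Δ(5,2,5) = 1/38610
Σ_t [0,2]: t=0:+1/2880 t=1:−1/576 t=2:+1/2880 = -1/960
(3j)²=10/429 [(5 2 5; 0 0 0)], sign=+1
Σ_t [0,1]: t=0:+1/2880 t=1:−1/10080 = 1/4032
(3j)²=10/429 [(5 2 5; 3 -1 -2)], sign=-1
⇒ 4πI² = 500/1521
I = (-1)√(500/1521/(4π)) = -0.16173926

-0.161739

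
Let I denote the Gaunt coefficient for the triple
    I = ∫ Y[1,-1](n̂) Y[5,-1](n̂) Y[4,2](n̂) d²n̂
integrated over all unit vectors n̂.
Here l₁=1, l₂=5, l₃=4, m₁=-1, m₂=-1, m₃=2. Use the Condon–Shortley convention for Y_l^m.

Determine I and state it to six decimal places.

-0.120286

Rules hold: Σm=0, L=10 even, 4≤4≤6.
N = 3·11·9 = 297
Δ = 2!·0!·8!/11! = 1/495
Racah Σ t=1..1: t=1:−1/576 = -1/576
⇒ 3j(1 5 4; 0 0 0)² = 5/99, sgn -1
Racah Σ t=2..2: t=2:+1/2880 = 1/2880
⇒ 3j(1 5 4; -1 -1 2)² = 2/165, sgn +1
4πI² = N·(3j₀)²·(3jₘ)² = 2/11
I = -1·√(0.181818/4π) = -0.12028562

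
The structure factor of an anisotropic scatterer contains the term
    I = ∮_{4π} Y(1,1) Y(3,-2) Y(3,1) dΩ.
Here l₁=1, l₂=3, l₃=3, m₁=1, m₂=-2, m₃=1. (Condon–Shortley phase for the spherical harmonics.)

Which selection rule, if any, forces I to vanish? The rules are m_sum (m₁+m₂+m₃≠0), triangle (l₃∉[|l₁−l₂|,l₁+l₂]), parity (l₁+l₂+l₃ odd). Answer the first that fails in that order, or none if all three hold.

parity

Σmᵢ = 0  ✓
l₃∈[|l₁−l₂|,l₁+l₂]=[2,4], have l₃=3  ✓
Σlᵢ = 7 ⇒ odd  ✗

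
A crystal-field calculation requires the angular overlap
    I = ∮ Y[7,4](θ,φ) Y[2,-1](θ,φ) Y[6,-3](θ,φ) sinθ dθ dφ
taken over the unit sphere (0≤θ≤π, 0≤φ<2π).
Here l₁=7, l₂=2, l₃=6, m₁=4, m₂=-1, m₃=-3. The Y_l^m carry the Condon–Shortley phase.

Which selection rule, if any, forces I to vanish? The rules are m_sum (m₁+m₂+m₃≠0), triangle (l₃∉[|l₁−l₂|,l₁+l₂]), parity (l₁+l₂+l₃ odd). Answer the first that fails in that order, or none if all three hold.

azimuthal sum: 4 − 1 − 3 = 0  ✓
5 ≤ 6 ≤ 9 (triangle on l)  ✓
L = 7 + 2 + 6 = 15 (odd)  ✗

parity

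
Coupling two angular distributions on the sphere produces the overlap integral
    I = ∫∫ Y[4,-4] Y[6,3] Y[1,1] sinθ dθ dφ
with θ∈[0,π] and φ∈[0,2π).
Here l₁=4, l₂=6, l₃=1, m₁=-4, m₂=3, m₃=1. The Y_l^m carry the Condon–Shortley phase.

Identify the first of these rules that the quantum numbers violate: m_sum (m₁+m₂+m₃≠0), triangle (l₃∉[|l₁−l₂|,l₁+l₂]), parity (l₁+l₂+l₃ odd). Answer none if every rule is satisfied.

m₁+m₂+m₃ = -4 + 3 + 1 = 0  ✓
triangle: |4−6|=2 ≤ l₃=1 ≤ 4+6=10  ✗
parity: l₁+l₂+l₃ = 11 is odd

triangle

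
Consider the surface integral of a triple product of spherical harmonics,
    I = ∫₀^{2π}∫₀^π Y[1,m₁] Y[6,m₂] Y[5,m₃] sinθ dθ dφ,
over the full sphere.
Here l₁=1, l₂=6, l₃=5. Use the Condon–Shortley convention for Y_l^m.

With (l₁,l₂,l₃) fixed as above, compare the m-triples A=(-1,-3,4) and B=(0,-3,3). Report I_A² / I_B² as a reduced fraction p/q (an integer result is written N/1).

Same 1,6,5: normalisation and zero-m 3j drop out of the ratio.
A: Δ: 2! 0! 10! / 13! → 1/858; sum: t=2:+1/725760 = 1/725760; 3j²(1 6 5; -1 -3 4) = Δ·Π!·Σ² = 1/286  (sign -1)
B: Δ: 2! 0! 10! / 13! → 1/858; sum: t=1:−1/80640 = -1/80640; 3j²(1 6 5; 0 -3 3) = Δ·Π!·Σ² = 9/286  (sign -1)
I_A²/I_B² = (1/286)/(9/286) = 1/9

1/9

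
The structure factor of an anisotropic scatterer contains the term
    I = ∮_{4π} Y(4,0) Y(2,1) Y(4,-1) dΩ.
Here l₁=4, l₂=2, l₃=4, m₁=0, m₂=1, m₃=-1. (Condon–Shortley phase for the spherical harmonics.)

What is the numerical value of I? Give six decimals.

m-sum 0 ✓  L=10 even ✓  2≤4≤6 ✓
Π(2lᵢ+1) = 9×5×9 = 405
triangle coeff Δ(4,2,4) = 1/13860
Σ_t [0,2]: t=0:+1/192 t=1:−1/36 t=2:+1/192 = -5/288
(3j)²=20/693 [(4 2 4; 0 0 0)], sign=-1
Σ_t [1,2]: t=1:−1/72 t=2:+1/96 = -1/288
(3j)²=1/462 [(4 2 4; 0 1 -1)], sign=+1
⇒ 4πI² = 150/5929
I = (-1)√(150/5929/(4π)) = -0.04486937

-0.044869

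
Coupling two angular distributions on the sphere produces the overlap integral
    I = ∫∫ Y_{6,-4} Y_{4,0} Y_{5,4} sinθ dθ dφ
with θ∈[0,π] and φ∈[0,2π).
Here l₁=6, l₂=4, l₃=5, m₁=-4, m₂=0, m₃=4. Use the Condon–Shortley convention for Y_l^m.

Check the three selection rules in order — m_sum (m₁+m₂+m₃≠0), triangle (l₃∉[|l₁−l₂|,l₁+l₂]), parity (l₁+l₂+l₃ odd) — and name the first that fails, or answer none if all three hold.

parity

Σmᵢ = 0  ✓
l₃∈[|l₁−l₂|,l₁+l₂]=[2,10], have l₃=5  ✓
Σlᵢ = 15 ⇒ odd  ✗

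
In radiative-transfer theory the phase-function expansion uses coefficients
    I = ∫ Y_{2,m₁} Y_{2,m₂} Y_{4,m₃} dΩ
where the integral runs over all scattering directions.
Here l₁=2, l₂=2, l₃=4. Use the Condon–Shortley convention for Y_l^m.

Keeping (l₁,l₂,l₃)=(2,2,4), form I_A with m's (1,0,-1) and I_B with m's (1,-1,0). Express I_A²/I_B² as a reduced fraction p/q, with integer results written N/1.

l's match ⇒ only the (l;m) 3-j factors differ between A and B.
A: triangle coeff Δ(2,2,4) = 1/630; Σ_t [0,0]: t=0:+1/24 = 1/24; (3j)²=1/21 [(2 2 4; 1 0 -1)], sign=-1
B: triangle coeff Δ(2,2,4) = 1/630; Σ_t [0,0]: t=0:+1/36 = 1/36; (3j)²=8/315 [(2 2 4; 1 -1 0)], sign=+1
I_A²/I_B² = (1/21)/(8/315) = 15/8

15/8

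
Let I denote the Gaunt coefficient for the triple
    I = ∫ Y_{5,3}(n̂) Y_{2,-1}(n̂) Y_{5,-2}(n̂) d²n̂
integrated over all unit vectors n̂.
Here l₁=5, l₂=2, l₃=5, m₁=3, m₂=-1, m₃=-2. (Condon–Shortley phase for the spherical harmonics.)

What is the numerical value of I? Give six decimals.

-0.161739

m-sum 0 ✓  L=12 even ✓  3≤5≤7 ✓
Π(2lᵢ+1) = 11×5×11 = 605
triangle coeff Δ(5,2,5) = 1/38610
Σ_t [0,2]: t=0:+1/2880 t=1:−1/576 t=2:+1/2880 = -1/960
(3j)²=10/429 [(5 2 5; 0 0 0)], sign=+1
Σ_t [0,1]: t=0:+1/2880 t=1:−1/10080 = 1/4032
(3j)²=10/429 [(5 2 5; 3 -1 -2)], sign=-1
⇒ 4πI² = 500/1521
I = (-1)√(500/1521/(4π)) = -0.16173926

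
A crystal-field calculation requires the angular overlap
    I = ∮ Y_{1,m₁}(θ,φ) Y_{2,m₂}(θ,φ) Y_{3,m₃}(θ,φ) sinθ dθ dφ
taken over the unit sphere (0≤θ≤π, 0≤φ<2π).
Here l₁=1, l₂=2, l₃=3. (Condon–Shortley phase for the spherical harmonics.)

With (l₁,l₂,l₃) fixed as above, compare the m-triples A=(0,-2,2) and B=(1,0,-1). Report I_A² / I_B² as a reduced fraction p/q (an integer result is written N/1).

5/6

Same 1,2,3: normalisation and zero-m 3j drop out of the ratio.
A: Δ: 0! 2! 4! / 7! → 1/105; sum: t=0:+1/24 = 1/24; 3j²(1 2 3; 0 -2 2) = Δ·Π!·Σ² = 1/21  (sign -1)
B: Δ: 0! 2! 4! / 7! → 1/105; sum: t=0:+1/8 = 1/8; 3j²(1 2 3; 1 0 -1) = Δ·Π!·Σ² = 2/35  (sign +1)
I_A²/I_B² = (1/21)/(2/35) = 5/6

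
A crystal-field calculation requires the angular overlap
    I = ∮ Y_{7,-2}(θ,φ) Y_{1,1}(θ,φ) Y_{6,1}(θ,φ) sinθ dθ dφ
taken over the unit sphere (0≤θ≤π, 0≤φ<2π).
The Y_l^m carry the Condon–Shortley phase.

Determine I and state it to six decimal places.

0.209937

m-sum 0 ✓  L=14 even ✓  6≤6≤8 ✓
Π(2lᵢ+1) = 15×3×13 = 585
triangle coeff Δ(7,1,6) = 1/1365
Σ_t [1,1]: t=1:−1/518400 = -1/518400
(3j)²=7/195 [(7 1 6; 0 0 0)], sign=-1
Σ_t [2,2]: t=2:+1/1209600 = 1/1209600
(3j)²=12/455 [(7 1 6; -2 1 1)], sign=-1
⇒ 4πI² = 36/65
I = (+1)√(36/65/(4π)) = 0.20993732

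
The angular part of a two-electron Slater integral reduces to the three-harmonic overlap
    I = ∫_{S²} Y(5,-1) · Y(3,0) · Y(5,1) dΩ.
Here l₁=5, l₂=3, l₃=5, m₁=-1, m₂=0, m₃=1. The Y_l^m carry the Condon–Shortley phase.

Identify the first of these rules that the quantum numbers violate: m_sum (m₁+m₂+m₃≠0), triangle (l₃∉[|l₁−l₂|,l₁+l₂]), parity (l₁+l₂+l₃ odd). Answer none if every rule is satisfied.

parity

m₁+m₂+m₃ = -1 + 0 + 1 = 0  ✓
triangle: |5−3|=2 ≤ l₃=5 ≤ 5+3=8  ✓
parity: l₁+l₂+l₃ = 13 is odd  ✗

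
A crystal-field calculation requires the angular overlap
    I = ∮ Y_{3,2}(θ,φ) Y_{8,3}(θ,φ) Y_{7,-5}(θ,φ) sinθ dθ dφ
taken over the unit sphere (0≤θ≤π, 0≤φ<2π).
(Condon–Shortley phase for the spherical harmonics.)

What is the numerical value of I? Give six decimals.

0.139051

Checks pass: Σm=0; 18 even; l₃=7∈[5,11].
(2·3+1)(2·8+1)(2·7+1) = 1785
Δ: 4! 2! 12! / 19! → 1/5290740
sum: t=1:−1/7257600 t=2:+1/2073600 t=3:−1/7257600 = 1/4838400
3j²(3 8 7; 0 0 0) = Δ·Π!·Σ² = 252/20995  (sign -1)
sum: t=0:+1/958003200 t=1:−1/87091200 = -1/95800320
3j²(3 8 7; 2 3 -5) = Δ·Π!·Σ² = 1000/88179  (sign -1)
combine: 4πI² = 1785·252/20995·1000/88179 = 252000/1037153
take √, sign +1: I = 0.13905094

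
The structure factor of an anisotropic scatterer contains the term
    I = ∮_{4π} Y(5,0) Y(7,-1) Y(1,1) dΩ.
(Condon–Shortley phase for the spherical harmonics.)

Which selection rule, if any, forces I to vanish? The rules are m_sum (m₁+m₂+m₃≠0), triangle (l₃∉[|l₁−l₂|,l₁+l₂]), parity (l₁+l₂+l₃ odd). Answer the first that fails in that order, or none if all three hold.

Σmᵢ = 0  ✓
l₃∈[|l₁−l₂|,l₁+l₂]=[2,12], have l₃=1  ✗
Σlᵢ = 13 ⇒ odd

triangle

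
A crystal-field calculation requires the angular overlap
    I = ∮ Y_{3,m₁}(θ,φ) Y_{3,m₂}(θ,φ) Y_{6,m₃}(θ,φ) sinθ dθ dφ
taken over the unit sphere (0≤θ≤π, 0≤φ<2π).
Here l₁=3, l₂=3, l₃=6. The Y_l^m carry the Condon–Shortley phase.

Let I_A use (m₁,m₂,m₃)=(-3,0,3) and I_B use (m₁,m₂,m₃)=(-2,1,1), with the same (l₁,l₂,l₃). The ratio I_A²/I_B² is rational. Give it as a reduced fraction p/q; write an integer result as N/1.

4/5

l's match ⇒ only the (l;m) 3-j factors differ between A and B.
A: triangle coeff Δ(3,3,6) = 1/12012; Σ_t [0,0]: t=0:+1/25920 = 1/25920; (3j)²=1/143 [(3 3 6; -3 0 3)], sign=-1
B: triangle coeff Δ(3,3,6) = 1/12012; Σ_t [0,0]: t=0:+1/5760 = 1/5760; (3j)²=5/572 [(3 3 6; -2 1 1)], sign=-1
I_A²/I_B² = (1/143)/(5/572) = 4/5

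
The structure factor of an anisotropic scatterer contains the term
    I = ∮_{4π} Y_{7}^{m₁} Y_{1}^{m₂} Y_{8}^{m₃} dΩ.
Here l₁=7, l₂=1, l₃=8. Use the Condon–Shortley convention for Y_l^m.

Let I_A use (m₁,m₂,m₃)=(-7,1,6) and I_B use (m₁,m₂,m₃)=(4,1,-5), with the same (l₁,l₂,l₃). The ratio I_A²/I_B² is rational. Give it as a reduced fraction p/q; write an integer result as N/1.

1/78

l's match ⇒ only the (l;m) 3-j factors differ between A and B.
A: triangle coeff Δ(7,1,8) = 1/2040; Σ_t [0,0]: t=0:+1/174356582400 = 1/174356582400; (3j)²=1/2040 [(7 1 8; -7 1 6)], sign=+1
B: triangle coeff Δ(7,1,8) = 1/2040; Σ_t [0,0]: t=0:+1/479001600 = 1/479001600; (3j)²=13/340 [(7 1 8; 4 1 -5)], sign=-1
I_A²/I_B² = (1/2040)/(13/340) = 1/78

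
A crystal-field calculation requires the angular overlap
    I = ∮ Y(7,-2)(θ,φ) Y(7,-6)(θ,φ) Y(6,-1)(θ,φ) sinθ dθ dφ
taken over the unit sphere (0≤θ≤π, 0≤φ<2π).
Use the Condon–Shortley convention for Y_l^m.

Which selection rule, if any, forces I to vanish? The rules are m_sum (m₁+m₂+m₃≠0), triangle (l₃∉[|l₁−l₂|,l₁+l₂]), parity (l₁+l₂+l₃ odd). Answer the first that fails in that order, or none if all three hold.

m_sum

azimuthal sum: -2 − 6 − 1 = -9  ✗
0 ≤ 6 ≤ 14 (triangle on l)
L = 7 + 7 + 6 = 20 (even)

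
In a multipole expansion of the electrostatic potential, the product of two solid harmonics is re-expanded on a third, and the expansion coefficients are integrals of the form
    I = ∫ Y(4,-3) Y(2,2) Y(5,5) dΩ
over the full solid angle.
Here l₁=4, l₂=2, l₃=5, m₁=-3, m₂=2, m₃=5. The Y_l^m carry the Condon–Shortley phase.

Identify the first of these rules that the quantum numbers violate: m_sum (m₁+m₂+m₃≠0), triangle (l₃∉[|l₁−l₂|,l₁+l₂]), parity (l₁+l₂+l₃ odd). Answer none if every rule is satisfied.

m_sum

Σmᵢ = 4  ✗
l₃∈[|l₁−l₂|,l₁+l₂]=[2,6], have l₃=5
Σlᵢ = 11 ⇒ odd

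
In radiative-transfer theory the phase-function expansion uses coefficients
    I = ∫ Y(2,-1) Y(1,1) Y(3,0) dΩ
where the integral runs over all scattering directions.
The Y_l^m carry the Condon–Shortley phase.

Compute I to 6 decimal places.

0.143048

Checks pass: Σm=0; 6 even; l₃=3∈[1,3].
(2·2+1)(2·1+1)(2·3+1) = 105
Δ: 0! 4! 2! / 7! → 1/105
sum: t=0:+1/4 = 1/4
3j²(2 1 3; 0 0 0) = Δ·Π!·Σ² = 3/35  (sign -1)
sum: t=0:+1/12 = 1/12
3j²(2 1 3; -1 1 0) = Δ·Π!·Σ² = 1/35  (sign -1)
combine: 4πI² = 105·3/35·1/35 = 9/35
take √, sign +1: I = 0.14304817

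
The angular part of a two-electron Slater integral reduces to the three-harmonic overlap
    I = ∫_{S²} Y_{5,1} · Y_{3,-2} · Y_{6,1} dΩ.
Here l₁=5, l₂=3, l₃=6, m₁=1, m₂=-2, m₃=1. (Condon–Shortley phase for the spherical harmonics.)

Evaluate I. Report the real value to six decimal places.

0.134828

m-sum 0 ✓  L=14 even ✓  2≤6≤8 ✓
Π(2lᵢ+1) = 11×7×13 = 1001
triangle coeff Δ(5,3,6) = 1/675675
Σ_t [0,2]: t=0:+1/8640 t=1:−1/2304 t=2:+1/8640 = -7/34560
(3j)²=7/429 [(5 3 6; 0 0 0)], sign=-1
Σ_t [0,1]: t=0:+1/6912 t=1:−1/17280 = 1/11520
(3j)²=2/143 [(5 3 6; 1 -2 1)], sign=-1
⇒ 4πI² = 98/429
I = (+1)√(98/429/(4π)) = 0.13482780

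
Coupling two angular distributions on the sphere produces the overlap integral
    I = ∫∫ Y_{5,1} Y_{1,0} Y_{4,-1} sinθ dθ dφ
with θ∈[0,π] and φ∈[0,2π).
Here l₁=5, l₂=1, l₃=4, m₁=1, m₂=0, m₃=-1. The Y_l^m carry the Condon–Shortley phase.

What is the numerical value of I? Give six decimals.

-0.240571

Checks pass: Σm=0; 10 even; l₃=4∈[4,6].
(2·5+1)(2·1+1)(2·4+1) = 297
Δ: 2! 8! 0! / 11! → 1/495
sum: t=1:−1/576 = -1/576
3j²(5 1 4; 0 0 0) = Δ·Π!·Σ² = 5/99  (sign -1)
sum: t=1:−1/720 = -1/720
3j²(5 1 4; 1 0 -1) = Δ·Π!·Σ² = 8/165  (sign +1)
combine: 4πI² = 297·5/99·8/165 = 8/11
take √, sign -1: I = -0.24057125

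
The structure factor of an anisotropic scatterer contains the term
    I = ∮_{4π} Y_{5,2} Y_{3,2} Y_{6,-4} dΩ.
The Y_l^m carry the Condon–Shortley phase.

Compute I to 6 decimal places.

Checks pass: Σm=0; 14 even; l₃=6∈[2,8].
(2·5+1)(2·3+1)(2·6+1) = 1001
Δ: 2! 8! 4! / 15! → 1/675675
sum: t=0:+1/8640 t=1:−1/2304 t=2:+1/8640 = -7/34560
3j²(5 3 6; 0 0 0) = Δ·Π!·Σ² = 7/429  (sign -1)
sum: t=1:−1/34560 t=2:+1/60480 = -1/80640
3j²(5 3 6; 2 2 -4) = Δ·Π!·Σ² = 6/1001  (sign -1)
combine: 4πI² = 1001·7/429·6/1001 = 14/143
take √, sign +1: I = 0.08826552

0.088266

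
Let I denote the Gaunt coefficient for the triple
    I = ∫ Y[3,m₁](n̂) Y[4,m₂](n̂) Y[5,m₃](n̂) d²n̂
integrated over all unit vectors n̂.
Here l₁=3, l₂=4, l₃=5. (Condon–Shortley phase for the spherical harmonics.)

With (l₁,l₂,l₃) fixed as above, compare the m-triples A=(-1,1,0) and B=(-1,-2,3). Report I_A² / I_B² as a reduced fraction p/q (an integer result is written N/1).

l's match ⇒ only the (l;m) 3-j factors differ between A and B.
A: triangle coeff Δ(3,4,5) = 1/180180; Σ_t [0,2]: t=0:+1/5760 t=1:−1/288 t=2:+1/288 = 1/5760; (3j)²=1/12012 [(3 4 5; -1 1 0)], sign=-1
B: triangle coeff Δ(3,4,5) = 1/180180; Σ_t [0,2]: t=0:+1/2304 t=1:−1/720 t=2:+1/5760 = -1/1280; (3j)²=27/1430 [(3 4 5; -1 -2 3)], sign=-1
I_A²/I_B² = (1/12012)/(27/1430) = 5/1134

5/1134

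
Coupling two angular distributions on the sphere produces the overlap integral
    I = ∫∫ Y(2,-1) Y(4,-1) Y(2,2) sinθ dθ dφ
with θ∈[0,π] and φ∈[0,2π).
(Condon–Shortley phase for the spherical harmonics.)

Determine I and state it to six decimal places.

m-sum 0 ✓  L=8 even ✓  2≤2≤6 ✓
Π(2lᵢ+1) = 5×9×5 = 225
triangle coeff Δ(2,4,2) = 1/630
Σ_t [2,2]: t=2:+1/16 = 1/16
(3j)²=2/35 [(2 4 2; 0 0 0)], sign=+1
Σ_t [3,3]: t=3:−1/144 = -1/144
(3j)²=1/126 [(2 4 2; -1 -1 2)], sign=-1
⇒ 4πI² = 5/49
I = (-1)√(5/49/(4π)) = -0.09011188

-0.090112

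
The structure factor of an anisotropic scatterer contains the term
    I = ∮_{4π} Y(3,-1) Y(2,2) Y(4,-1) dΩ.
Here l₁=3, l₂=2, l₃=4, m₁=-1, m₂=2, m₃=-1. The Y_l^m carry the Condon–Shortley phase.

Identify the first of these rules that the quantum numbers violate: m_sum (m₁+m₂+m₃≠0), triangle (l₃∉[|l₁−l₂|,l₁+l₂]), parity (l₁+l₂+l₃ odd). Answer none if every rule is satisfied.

azimuthal sum: -1 + 2 − 1 = 0  ✓
1 ≤ 4 ≤ 5 (triangle on l)  ✓
L = 3 + 2 + 4 = 9 (odd)  ✗

parity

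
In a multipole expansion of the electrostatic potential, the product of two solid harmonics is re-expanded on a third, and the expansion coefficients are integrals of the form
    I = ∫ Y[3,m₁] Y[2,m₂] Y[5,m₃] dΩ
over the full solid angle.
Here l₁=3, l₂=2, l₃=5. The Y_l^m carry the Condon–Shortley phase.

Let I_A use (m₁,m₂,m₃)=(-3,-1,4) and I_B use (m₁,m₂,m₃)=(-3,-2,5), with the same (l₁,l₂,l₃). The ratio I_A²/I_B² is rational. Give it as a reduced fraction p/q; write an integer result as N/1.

2/5

Shared (l₁,l₂,l₃)=(3,2,5): N and (l;000)² cancel in I_A²/I_B².
A: Δ = 0!·6!·4!/11! = 1/2310; Racah Σ t=0..0: t=0:+1/4320 = 1/4320; ⇒ 3j(3 2 5; -3 -1 4)² = 2/55, sgn -1
B: Δ = 0!·6!·4!/11! = 1/2310; Racah Σ t=0..0: t=0:+1/17280 = 1/17280; ⇒ 3j(3 2 5; -3 -2 5)² = 1/11, sgn +1
I_A²/I_B² = (2/55)/(1/11) = 2/5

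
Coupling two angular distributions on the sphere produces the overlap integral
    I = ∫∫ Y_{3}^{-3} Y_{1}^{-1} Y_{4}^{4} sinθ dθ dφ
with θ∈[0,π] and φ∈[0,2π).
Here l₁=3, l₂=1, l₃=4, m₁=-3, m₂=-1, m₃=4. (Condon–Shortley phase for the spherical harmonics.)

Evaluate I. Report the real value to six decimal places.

Rules hold: Σm=0, L=8 even, 2≤4≤4.
N = 7·3·9 = 189
Δ = 0!·6!·2!/9! = 1/252
Racah Σ t=0..0: t=0:+1/36 = 1/36
⇒ 3j(3 1 4; 0 0 0)² = 4/63, sgn +1
Racah Σ t=0..0: t=0:+1/1440 = 1/1440
⇒ 3j(3 1 4; -3 -1 4)² = 1/9, sgn +1
4πI² = N·(3j₀)²·(3jₘ)² = 4/3
I = +1·√(1.33333/4π) = 0.32573501

0.325735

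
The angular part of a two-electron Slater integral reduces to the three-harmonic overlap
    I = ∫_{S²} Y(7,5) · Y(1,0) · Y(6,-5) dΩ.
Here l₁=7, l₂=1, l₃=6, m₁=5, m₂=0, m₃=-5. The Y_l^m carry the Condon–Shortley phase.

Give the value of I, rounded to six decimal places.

-0.171413

m-sum 0 ✓  L=14 even ✓  6≤6≤8 ✓
Π(2lᵢ+1) = 15×3×13 = 585
triangle coeff Δ(7,1,6) = 1/1365
Σ_t [1,1]: t=1:−1/518400 = -1/518400
(3j)²=7/195 [(7 1 6; 0 0 0)], sign=-1
Σ_t [1,1]: t=1:−1/39916800 = -1/39916800
(3j)²=8/455 [(7 1 6; 5 0 -5)], sign=+1
⇒ 4πI² = 24/65
I = (-1)√(24/65/(4π)) = -0.17141310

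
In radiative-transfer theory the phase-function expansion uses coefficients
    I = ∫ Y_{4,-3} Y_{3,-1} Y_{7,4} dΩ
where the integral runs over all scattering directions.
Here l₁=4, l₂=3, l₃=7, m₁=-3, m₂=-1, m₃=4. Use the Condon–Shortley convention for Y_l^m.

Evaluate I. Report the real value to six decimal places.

m-sum 0 ✓  L=14 even ✓  1≤7≤7 ✓
Π(2lᵢ+1) = 9×7×15 = 945
triangle coeff Δ(4,3,7) = 1/45045
Σ_t [0,0]: t=0:+1/20736 = 1/20736
(3j)²=35/1287 [(4 3 7; 0 0 0)], sign=-1
Σ_t [0,0]: t=0:+1/241920 = 1/241920
(3j)²=2/91 [(4 3 7; -3 -1 4)], sign=-1
⇒ 4πI² = 1050/1859
I = (+1)√(1050/1859/(4π)) = 0.21200691

0.212007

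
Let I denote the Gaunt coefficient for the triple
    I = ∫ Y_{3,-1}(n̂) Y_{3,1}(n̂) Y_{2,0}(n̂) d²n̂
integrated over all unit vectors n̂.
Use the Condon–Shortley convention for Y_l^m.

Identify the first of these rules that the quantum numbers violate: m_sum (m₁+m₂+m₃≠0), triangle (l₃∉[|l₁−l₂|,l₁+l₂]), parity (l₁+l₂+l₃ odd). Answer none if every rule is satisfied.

none

Σmᵢ = 0  ✓
l₃∈[|l₁−l₂|,l₁+l₂]=[0,6], have l₃=2  ✓
Σlᵢ = 8 ⇒ even  ✓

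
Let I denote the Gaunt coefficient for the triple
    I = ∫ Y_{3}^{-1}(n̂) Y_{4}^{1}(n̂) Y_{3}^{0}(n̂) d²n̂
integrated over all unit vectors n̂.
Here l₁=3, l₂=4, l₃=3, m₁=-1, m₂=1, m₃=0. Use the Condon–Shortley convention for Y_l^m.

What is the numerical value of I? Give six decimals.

m-sum 0 ✓  L=10 even ✓  1≤3≤7 ✓
Π(2lᵢ+1) = 7×9×7 = 441
triangle coeff Δ(3,4,3) = 1/34650
Σ_t [1,3]: t=1:−1/72 t=2:+1/16 t=3:−1/72 = 5/144
(3j)²=2/77 [(3 4 3; 0 0 0)], sign=-1
Σ_t [2,4]: t=2:+1/48 t=3:−1/24 t=4:+1/288 = -5/288
(3j)²=5/462 [(3 4 3; -1 1 0)], sign=+1
⇒ 4πI² = 15/121
I = (-1)√(15/121/(4π)) = -0.09932258

-0.099323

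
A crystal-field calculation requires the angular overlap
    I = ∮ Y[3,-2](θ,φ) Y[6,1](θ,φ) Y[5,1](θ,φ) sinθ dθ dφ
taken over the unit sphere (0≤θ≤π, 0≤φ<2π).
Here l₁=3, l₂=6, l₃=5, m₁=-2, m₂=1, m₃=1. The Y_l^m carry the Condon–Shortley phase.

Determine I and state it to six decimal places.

0.134828

Rules hold: Σm=0, L=14 even, 3≤5≤9.
N = 7·13·11 = 1001
Δ = 4!·2!·8!/15! = 1/675675
Racah Σ t=1..3: t=1:−1/8640 t=2:+1/2304 t=3:−1/8640 = 7/34560
⇒ 3j(3 6 5; 0 0 0)² = 7/429, sgn -1
Racah Σ t=3..4: t=3:−1/6912 t=4:+1/17280 = -1/11520
⇒ 3j(3 6 5; -2 1 1)² = 2/143, sgn -1
4πI² = N·(3j₀)²·(3jₘ)² = 98/429
I = +1·√(0.228438/4π) = 0.13482780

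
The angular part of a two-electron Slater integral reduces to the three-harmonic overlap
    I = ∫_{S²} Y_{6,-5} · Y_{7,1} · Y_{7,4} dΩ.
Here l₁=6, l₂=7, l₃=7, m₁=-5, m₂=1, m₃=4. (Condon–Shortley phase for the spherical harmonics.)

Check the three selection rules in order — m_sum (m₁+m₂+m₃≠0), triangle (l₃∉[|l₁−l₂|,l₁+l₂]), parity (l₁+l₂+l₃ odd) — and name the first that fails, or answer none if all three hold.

Σmᵢ = 0  ✓
l₃∈[|l₁−l₂|,l₁+l₂]=[1,13], have l₃=7  ✓
Σlᵢ = 20 ⇒ even  ✓

none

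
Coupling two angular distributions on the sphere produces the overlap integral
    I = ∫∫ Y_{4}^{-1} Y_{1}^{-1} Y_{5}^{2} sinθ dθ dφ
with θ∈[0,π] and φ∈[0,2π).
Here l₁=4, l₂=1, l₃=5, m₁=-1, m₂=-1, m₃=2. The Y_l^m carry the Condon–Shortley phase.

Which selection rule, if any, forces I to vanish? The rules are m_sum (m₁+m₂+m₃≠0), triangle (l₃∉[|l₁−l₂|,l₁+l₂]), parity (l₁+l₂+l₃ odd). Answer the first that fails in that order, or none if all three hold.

m₁+m₂+m₃ = -1 − 1 + 2 = 0  ✓
triangle: |4−1|=3 ≤ l₃=5 ≤ 4+1=5  ✓
parity: l₁+l₂+l₃ = 10 is even  ✓

none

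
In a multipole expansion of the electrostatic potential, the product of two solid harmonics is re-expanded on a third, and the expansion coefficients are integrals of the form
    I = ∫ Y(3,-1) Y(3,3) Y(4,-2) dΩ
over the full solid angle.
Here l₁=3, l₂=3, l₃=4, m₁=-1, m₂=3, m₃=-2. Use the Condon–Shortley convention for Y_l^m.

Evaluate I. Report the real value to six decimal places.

Checks pass: Σm=0; 10 even; l₃=4∈[0,6].
(2·3+1)(2·3+1)(2·4+1) = 441
Δ: 2! 4! 4! / 11! → 1/34650
sum: t=0:+1/72 t=1:−1/16 t=2:+1/72 = -5/144
3j²(3 3 4; 0 0 0) = Δ·Π!·Σ² = 2/77  (sign -1)
sum: t=2:+1/192 = 1/192
3j²(3 3 4; -1 3 -2) = Δ·Π!·Σ² = 3/77  (sign +1)
combine: 4πI² = 441·2/77·3/77 = 54/121
take √, sign -1: I = -0.18845135

-0.188451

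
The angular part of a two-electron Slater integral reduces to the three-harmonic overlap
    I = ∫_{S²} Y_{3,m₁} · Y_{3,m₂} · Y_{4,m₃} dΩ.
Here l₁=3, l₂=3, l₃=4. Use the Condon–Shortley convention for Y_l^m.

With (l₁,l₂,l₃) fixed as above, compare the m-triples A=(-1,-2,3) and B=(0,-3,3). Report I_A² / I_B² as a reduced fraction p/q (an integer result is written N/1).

l's match ⇒ only the (l;m) 3-j factors differ between A and B.
A: triangle coeff Δ(3,3,4) = 1/34650; Σ_t [0,1]: t=0:+1/288 t=1:−1/144 = -1/288; (3j)²=1/99 [(3 3 4; -1 -2 3)], sign=+1
B: triangle coeff Δ(3,3,4) = 1/34650; Σ_t [0,0]: t=0:+1/288 = 1/288; (3j)²=1/22 [(3 3 4; 0 -3 3)], sign=-1
I_A²/I_B² = (1/99)/(1/22) = 2/9

2/9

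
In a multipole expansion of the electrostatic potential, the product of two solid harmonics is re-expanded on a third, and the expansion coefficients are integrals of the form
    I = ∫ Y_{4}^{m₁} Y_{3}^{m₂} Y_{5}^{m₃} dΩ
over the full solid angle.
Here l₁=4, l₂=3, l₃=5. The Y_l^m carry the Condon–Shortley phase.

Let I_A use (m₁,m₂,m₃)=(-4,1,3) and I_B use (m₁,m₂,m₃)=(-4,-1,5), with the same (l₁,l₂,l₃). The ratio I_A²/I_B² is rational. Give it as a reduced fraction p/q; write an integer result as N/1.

Shared (l₁,l₂,l₃)=(4,3,5): N and (l;000)² cancel in I_A²/I_B².
A: Δ = 2!·6!·4!/13! = 1/180180; Racah Σ t=2..2: t=2:+1/5760 = 1/5760; ⇒ 3j(4 3 5; -4 1 3)² = 56/2145, sgn +1
B: Δ = 2!·6!·4!/13! = 1/180180; Racah Σ t=2..2: t=2:+1/34560 = 1/34560; ⇒ 3j(4 3 5; -4 -1 5)² = 14/429, sgn +1
I_A²/I_B² = (56/2145)/(14/429) = 4/5

4/5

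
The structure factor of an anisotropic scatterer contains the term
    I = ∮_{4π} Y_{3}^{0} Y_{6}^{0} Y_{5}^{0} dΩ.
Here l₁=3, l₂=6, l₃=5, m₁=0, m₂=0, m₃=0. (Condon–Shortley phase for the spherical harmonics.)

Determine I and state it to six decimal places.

0.145631

m-sum 0 ✓  L=14 even ✓  3≤5≤9 ✓
Π(2lᵢ+1) = 7×13×11 = 1001
triangle coeff Δ(3,6,5) = 1/675675
Σ_t [1,3]: t=1:−1/8640 t=2:+1/2304 t=3:−1/8640 = 7/34560
(3j)²=7/429 [(3 6 5; 0 0 0)], sign=-1
(m-triple is (0,0,0) — same symbol as above.)
⇒ 4πI² = 343/1287
I = (+1)√(343/1287/(4π)) = 0.14563067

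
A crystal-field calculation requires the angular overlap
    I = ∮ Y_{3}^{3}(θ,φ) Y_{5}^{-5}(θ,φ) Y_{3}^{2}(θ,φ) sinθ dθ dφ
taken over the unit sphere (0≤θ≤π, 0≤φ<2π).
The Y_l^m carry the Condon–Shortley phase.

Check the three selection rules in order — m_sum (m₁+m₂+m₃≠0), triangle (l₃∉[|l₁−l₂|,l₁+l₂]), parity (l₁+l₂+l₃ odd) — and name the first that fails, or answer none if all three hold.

parity

Σmᵢ = 0  ✓
l₃∈[|l₁−l₂|,l₁+l₂]=[2,8], have l₃=3  ✓
Σlᵢ = 11 ⇒ odd  ✗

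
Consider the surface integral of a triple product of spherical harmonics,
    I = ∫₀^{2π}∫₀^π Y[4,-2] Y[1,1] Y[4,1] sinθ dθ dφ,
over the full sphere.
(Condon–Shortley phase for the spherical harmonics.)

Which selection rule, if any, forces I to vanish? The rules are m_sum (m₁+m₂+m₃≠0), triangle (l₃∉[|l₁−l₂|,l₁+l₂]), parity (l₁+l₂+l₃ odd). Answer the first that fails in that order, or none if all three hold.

parity

azimuthal sum: -2 + 1 + 1 = 0  ✓
3 ≤ 4 ≤ 5 (triangle on l)  ✓
L = 4 + 1 + 4 = 9 (odd)  ✗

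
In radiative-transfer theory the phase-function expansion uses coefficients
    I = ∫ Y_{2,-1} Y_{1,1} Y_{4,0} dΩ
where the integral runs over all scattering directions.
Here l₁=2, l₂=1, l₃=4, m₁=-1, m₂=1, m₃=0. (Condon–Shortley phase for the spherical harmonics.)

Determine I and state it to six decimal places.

triangle: need 1≤l₃≤3, have 4; I=0

0.000000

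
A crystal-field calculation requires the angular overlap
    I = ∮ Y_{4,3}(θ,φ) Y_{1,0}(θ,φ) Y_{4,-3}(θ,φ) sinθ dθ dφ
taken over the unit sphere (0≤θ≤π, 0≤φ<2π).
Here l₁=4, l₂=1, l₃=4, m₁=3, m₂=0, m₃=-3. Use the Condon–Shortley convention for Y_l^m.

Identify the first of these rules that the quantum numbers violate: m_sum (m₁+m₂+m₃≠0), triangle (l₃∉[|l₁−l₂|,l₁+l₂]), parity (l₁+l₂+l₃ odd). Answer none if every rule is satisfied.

m₁+m₂+m₃ = 3 + 0 − 3 = 0  ✓
triangle: |4−1|=3 ≤ l₃=4 ≤ 4+1=5  ✓
parity: l₁+l₂+l₃ = 9 is odd  ✗

parity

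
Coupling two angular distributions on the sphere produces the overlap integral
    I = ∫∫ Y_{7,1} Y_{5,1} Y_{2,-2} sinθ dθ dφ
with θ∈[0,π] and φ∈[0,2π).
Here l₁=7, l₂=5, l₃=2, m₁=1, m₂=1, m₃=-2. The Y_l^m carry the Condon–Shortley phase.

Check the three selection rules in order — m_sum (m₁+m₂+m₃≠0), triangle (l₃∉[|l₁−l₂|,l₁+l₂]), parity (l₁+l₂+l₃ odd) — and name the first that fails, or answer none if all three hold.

none

Σmᵢ = 0  ✓
l₃∈[|l₁−l₂|,l₁+l₂]=[2,12], have l₃=2  ✓
Σlᵢ = 14 ⇒ even  ✓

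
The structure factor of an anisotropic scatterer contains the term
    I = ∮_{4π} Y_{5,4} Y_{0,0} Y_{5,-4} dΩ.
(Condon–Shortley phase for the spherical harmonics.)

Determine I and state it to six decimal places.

0.282095

Checks pass: Σm=0; 10 even; l₃=5∈[5,5].
(2·5+1)(2·0+1)(2·5+1) = 121
Δ: 0! 10! 0! / 11! → 1/11
sum: t=0:+1/14400 = 1/14400
3j²(5 0 5; 0 0 0) = Δ·Π!·Σ² = 1/11  (sign -1)
sum: t=0:+1/362880 = 1/362880
3j²(5 0 5; 4 0 -4) = Δ·Π!·Σ² = 1/11  (sign -1)
combine: 4πI² = 121·1/11·1/11 = 1/1
take √, sign +1: I = 0.28209479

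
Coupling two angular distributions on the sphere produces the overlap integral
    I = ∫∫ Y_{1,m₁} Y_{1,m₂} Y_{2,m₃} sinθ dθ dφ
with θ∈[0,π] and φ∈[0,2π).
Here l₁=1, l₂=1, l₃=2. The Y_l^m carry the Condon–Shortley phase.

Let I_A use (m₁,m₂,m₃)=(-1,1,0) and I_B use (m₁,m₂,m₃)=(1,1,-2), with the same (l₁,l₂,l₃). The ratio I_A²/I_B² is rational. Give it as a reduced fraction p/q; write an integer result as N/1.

l's match ⇒ only the (l;m) 3-j factors differ between A and B.
A: triangle coeff Δ(1,1,2) = 1/30; Σ_t [0,0]: t=0:+1/4 = 1/4; (3j)²=1/30 [(1 1 2; -1 1 0)], sign=+1
B: triangle coeff Δ(1,1,2) = 1/30; Σ_t [0,0]: t=0:+1/4 = 1/4; (3j)²=1/5 [(1 1 2; 1 1 -2)], sign=+1
I_A²/I_B² = (1/30)/(1/5) = 1/6

1/6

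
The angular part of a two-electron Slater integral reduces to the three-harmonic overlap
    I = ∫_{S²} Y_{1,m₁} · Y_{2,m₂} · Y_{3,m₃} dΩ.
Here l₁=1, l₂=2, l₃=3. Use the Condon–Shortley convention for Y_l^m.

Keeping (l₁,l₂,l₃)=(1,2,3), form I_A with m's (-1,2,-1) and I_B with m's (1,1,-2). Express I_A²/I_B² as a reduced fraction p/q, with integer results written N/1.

Shared (l₁,l₂,l₃)=(1,2,3): N and (l;000)² cancel in I_A²/I_B².
A: Δ = 0!·2!·4!/7! = 1/105; Racah Σ t=0..0: t=0:+1/48 = 1/48; ⇒ 3j(1 2 3; -1 2 -1)² = 1/105, sgn +1
B: Δ = 0!·2!·4!/7! = 1/105; Racah Σ t=0..0: t=0:+1/12 = 1/12; ⇒ 3j(1 2 3; 1 1 -2)² = 2/21, sgn -1
I_A²/I_B² = (1/105)/(2/21) = 1/10

1/10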